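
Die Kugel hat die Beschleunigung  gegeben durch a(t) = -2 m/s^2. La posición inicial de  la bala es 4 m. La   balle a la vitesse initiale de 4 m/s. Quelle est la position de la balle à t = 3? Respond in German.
Ausgehend von der Beschleunigung a(t) = -2, nehmen wir 2 Integrale. Das Integral von der Beschleunigung, mit v(0) = 4, ergibt die Geschwindigkeit: v(t) = 4 - 2·t. Die Stammfunktion von der Geschwindigkeit, mit x(0) = 4, ergibt die Position: x(t) = -t^2 + 4·t + 4. Wir haben die Position x(t) = -t^2 + 4·t + 4. Durch Einsetzen von t = 3: x(3) = 7.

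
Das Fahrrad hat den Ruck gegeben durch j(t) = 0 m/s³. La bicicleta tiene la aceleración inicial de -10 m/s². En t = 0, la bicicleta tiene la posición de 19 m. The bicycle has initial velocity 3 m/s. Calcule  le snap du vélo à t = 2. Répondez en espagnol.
Para resolver esto, necesitamos tomar 1 derivada de nuestra ecuación de la sacudida j(t) = 0. Derivando la sacudida, obtenemos el snap: s(t) = 0. Usando s(t) = 0 y sustituyendo t = 2, encontramos s = 0.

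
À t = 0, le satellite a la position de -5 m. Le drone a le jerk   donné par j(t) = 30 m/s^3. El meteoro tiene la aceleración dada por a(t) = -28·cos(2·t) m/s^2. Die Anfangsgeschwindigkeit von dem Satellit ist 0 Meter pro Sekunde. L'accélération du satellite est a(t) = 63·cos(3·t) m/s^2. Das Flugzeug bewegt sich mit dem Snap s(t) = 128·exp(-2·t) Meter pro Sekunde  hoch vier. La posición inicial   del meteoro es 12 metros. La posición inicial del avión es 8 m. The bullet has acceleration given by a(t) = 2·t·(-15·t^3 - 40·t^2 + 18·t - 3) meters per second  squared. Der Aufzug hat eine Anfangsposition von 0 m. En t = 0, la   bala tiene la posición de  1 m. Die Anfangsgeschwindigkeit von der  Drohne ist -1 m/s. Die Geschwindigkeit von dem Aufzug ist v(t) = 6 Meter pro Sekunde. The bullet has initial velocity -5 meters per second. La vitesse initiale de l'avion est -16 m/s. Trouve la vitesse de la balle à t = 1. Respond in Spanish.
Debemos encontrar la antiderivada de nuestra ecuación de la aceleración a(t) = 2·t·(-15·t^3 - 40·t^2 + 18·t - 3) 1 vez. La integral de la aceleración es la velocidad. Usando v(0) = -5, obtenemos v(t) = -6·t^5 - 20·t^4 + 12·t^3 - 3·t^2 - 5. De la ecuación de la velocidad v(t) = -6·t^5 - 20·t^4 + 12·t^3 - 3·t^2 - 5, sustituimos t = 1 para obtener v = -22.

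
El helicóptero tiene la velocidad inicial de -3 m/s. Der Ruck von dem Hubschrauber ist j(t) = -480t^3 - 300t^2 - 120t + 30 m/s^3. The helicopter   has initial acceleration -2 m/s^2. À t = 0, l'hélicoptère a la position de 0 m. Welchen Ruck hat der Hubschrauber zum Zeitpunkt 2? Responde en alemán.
Mit j(t) = -480·t^3 - 300·t^2 - 120·t + 30 und Einsetzen von t = 2, finden wir j = -5250.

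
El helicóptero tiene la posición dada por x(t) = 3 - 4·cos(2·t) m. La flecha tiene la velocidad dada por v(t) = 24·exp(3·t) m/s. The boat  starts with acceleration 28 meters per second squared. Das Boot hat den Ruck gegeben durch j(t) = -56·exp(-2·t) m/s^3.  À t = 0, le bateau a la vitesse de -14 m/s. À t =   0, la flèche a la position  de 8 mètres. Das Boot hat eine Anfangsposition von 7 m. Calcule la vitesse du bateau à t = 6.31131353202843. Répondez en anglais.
We need to integrate our jerk equation j(t) = -56·exp(-2·t) 2 times. Taking ∫j(t)dt and applying a(0) = 28, we find a(t) = 28·exp(-2·t). The antiderivative of acceleration is velocity. Using v(0) = -14, we get v(t) = -14·exp(-2·t). Using v(t) = -14·exp(-2·t) and substituting t = 6.31131353202843, we find v = -0.0000461520243021766.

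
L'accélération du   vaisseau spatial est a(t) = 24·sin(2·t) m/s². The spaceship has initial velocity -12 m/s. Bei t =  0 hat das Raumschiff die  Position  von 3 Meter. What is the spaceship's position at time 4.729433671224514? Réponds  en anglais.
We must find the antiderivative of our acceleration equation a(t) = 24·sin(2·t) 2 times. Finding the antiderivative of a(t) and using v(0) = -12: v(t) = -12·cos(2·t). The antiderivative of velocity, with x(0) = 3, gives position: x(t) = 3 - 6·sin(2·t). We have position x(t) = 3 - 6·sin(2·t). Substituting t = 4.729433671224514: x(4.729433671224514) = 3.20449667758835.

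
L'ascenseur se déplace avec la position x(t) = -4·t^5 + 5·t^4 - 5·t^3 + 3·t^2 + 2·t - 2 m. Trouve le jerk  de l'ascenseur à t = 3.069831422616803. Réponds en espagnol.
Para resolver esto, necesitamos tomar 3 derivadas de nuestra ecuación de la posición x(t) = -4·t^5 + 5·t^4 - 5·t^3 + 3·t^2 + 2·t - 2. La derivada de la posición da la velocidad: v(t) = -20·t^4 + 20·t^3 - 15·t^2 + 6·t + 2. La derivada de la velocidad da la aceleración: a(t) = -80·t^3 + 60·t^2 - 30·t + 6. La derivada de la aceleración da la sacudida: j(t) = -240·t^2 + 120·t - 30. Usando j(t) = -240·t^2 + 120·t - 30 y sustituyendo t = 3.069831422616803, encontramos j = -1923.34782047450.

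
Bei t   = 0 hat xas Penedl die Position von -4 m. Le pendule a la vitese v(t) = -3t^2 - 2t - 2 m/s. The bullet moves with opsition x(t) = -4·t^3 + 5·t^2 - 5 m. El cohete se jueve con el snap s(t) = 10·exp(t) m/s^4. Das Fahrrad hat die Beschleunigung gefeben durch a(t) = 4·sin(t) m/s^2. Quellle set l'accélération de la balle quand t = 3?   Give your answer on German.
Ausgehend von der Position x(t) = -4·t^3 + 5·t^2 - 5, nehmen wir 2 Ableitungen. Mit d/dt von x(t) finden wir v(t) = -12·t^2 + 10·t. Durch Ableiten von der Geschwindigkeit erhalten wir die Beschleunigung: a(t) = 10 - 24·t. Mit a(t) = 10 - 24·t und Einsetzen von t = 3, finden wir a = -62.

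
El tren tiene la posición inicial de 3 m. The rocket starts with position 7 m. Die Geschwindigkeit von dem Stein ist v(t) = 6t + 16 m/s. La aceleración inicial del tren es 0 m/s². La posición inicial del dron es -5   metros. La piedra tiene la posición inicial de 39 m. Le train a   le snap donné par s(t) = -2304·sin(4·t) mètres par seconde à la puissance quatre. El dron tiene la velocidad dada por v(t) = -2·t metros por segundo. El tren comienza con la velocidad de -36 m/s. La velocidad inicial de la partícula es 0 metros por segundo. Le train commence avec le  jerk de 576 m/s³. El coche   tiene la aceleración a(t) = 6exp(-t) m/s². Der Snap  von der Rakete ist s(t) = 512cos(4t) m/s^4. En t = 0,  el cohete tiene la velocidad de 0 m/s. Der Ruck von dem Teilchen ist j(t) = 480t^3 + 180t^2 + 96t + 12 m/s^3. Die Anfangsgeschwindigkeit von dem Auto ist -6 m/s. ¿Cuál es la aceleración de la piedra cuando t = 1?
Partiendo de la velocidad v(t) = 6·t + 16, tomamos 1 derivada. Tomando d/dt de v(t), encontramos a(t) = 6. Usando a(t) = 6 y sustituyendo t = 1, encontramos a = 6.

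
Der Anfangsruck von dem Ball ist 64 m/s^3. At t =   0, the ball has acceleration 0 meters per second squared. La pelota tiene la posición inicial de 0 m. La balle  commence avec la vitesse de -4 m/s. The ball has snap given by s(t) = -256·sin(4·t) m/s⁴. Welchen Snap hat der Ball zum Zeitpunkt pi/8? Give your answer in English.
From the given snap equation s(t) = -256·sin(4·t), we substitute t = pi/8 to get s = -256.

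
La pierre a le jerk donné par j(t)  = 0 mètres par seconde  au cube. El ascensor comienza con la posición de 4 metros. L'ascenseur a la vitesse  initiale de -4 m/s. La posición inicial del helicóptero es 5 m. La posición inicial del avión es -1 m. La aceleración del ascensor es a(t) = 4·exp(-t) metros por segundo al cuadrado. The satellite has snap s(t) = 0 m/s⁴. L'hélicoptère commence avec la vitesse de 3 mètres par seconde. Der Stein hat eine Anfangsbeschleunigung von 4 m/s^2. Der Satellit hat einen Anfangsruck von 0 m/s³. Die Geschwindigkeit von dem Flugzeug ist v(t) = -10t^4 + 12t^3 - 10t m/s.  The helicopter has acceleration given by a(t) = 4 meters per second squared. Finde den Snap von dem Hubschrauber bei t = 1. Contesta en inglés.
To solve this, we need to take 2 derivatives of our acceleration equation a(t) = 4. Differentiating acceleration, we get jerk: j(t) = 0. Differentiating jerk, we get snap: s(t) = 0. We have snap s(t) = 0. Substituting t = 1: s(1) = 0.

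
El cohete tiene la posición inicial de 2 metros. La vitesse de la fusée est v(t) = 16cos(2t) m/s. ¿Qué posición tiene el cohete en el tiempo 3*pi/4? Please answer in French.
En partant de la vitesse v(t) = 16·cos(2·t), nous prenons 1 intégrale. L'intégrale de la vitesse est la position. En utilisant x(0) = 2, nous obtenons x(t) = 8·sin(2·t) + 2. En utilisant x(t) = 8·sin(2·t) + 2 et en substituant t = 3*pi/4, nous trouvons x = -6.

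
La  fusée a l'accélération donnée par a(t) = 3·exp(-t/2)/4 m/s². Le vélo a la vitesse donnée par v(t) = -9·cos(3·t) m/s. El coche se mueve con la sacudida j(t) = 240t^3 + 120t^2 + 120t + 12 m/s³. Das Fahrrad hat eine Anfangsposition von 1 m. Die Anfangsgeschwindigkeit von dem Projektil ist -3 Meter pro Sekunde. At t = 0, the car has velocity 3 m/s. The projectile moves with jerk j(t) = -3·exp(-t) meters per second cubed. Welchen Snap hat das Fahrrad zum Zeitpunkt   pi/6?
Um dies zu lösen, müssen wir 3 Ableitungen unserer Gleichung für die Geschwindigkeit v(t) = -9·cos(3·t) nehmen. Mit d/dt von v(t) finden wir a(t) = 27·sin(3·t). Die Ableitung von der Beschleunigung ergibt den Ruck: j(t) = 81·cos(3·t). Durch Ableiten von dem Ruck erhalten wir den Snap: s(t) = -243·sin(3·t). Wir haben den Snap s(t) = -243·sin(3·t). Durch Einsetzen von t = pi/6: s(pi/6) = -243.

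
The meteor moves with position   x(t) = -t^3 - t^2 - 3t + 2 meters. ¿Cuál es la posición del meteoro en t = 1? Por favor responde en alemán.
Aus der Gleichung für die Position x(t) = -t^3 - t^2 - 3·t + 2, setzen wir t = 1 ein und erhalten x = -3.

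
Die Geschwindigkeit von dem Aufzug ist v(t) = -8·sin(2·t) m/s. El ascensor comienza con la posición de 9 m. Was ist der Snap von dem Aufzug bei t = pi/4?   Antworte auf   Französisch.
Nous devons dériver notre équation de la vitesse v(t) = -8·sin(2·t) 3 fois. En prenant d/dt de v(t), nous trouvons a(t) = -16·cos(2·t). En dérivant l'accélération, nous obtenons le jerk: j(t) = 32·sin(2·t). La dérivée du jerk donne le snap: s(t) = 64·cos(2·t). En utilisant s(t) = 64·cos(2·t) et en substituant t = pi/4, nous trouvons s = 0.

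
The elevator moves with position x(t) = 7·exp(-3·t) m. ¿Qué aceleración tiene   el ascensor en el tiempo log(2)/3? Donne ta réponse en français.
Pour résoudre ceci, nous devons prendre 2 dérivées de notre équation de la position x(t) = 7·exp(-3·t). La dérivée de la position donne la vitesse: v(t) = -21·exp(-3·t). La dérivée de la vitesse donne l'accélération: a(t) = 63·exp(-3·t). En utilisant a(t) = 63·exp(-3·t) et en substituant t = log(2)/3, nous trouvons a = 63/2.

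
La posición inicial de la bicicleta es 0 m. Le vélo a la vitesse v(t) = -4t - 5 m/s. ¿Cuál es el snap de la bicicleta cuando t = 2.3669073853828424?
Partiendo de la velocidad v(t) = -4·t - 5, tomamos 3 derivadas. La derivada de la velocidad da la aceleración: a(t) = -4. La derivada de la aceleración da la sacudida: j(t) = 0. Derivando la sacudida, obtenemos el snap: s(t) = 0. Usando s(t) = 0 y sustituyendo t = 2.3669073853828424, encontramos s = 0.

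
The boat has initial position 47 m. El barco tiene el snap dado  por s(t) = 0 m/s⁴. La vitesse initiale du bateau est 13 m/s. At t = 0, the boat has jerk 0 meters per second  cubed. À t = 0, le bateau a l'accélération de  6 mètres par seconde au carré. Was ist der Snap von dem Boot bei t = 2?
Aus der Gleichung für den Snap s(t) = 0, setzen wir t = 2 ein und erhalten s = 0.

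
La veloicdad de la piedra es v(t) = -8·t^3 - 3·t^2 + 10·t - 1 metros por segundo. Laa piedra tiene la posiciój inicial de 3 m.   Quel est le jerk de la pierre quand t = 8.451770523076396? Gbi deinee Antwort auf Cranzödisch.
Nous devons dériver notre équation de la vitesse v(t) = -8·t^3 - 3·t^2 + 10·t - 1 2 fois. En prenant d/dt de v(t), nous trouvons a(t) = -24·t^2 - 6·t + 10. En dérivant l'accélération, nous obtenons le jerk: j(t) = -48·t - 6. De l'équation du jerk j(t) = -48·t - 6, nous substituons t = 8.451770523076396 pour obtenir j = -411.684985107667.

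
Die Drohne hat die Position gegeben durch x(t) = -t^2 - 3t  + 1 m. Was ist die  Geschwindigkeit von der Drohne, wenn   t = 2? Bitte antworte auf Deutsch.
Ausgehend von der Position x(t) = -t^2 - 3·t + 1, nehmen wir 1 Ableitung. Mit d/dt von x(t) finden wir v(t) = -2·t - 3. Mit v(t) = -2·t - 3 und Einsetzen von t = 2, finden wir v = -7.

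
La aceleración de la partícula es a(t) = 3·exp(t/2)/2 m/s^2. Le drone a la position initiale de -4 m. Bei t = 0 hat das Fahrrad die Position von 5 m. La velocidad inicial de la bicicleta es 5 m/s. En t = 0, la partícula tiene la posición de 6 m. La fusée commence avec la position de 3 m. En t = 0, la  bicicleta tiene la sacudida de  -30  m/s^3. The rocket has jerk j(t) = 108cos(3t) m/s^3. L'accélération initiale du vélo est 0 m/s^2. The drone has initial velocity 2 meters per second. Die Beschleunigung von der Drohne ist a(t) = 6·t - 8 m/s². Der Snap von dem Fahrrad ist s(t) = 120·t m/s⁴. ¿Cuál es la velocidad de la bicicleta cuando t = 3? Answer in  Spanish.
Para resolver esto, necesitamos tomar 3 antiderivadas de nuestra ecuación del snap s(t) = 120·t. La integral del snap, con j(0) = -30, da la sacudida: j(t) = 60·t^2 - 30. La integral de la sacudida es la aceleración. Usando a(0) = 0, obtenemos a(t) = 20·t^3 - 30·t. La antiderivada de la aceleración, con v(0) = 5, da la velocidad: v(t) = 5·t^4 - 15·t^2 + 5. Tenemos la velocidad v(t) = 5·t^4 - 15·t^2 + 5. Sustituyendo t = 3: v(3) = 275.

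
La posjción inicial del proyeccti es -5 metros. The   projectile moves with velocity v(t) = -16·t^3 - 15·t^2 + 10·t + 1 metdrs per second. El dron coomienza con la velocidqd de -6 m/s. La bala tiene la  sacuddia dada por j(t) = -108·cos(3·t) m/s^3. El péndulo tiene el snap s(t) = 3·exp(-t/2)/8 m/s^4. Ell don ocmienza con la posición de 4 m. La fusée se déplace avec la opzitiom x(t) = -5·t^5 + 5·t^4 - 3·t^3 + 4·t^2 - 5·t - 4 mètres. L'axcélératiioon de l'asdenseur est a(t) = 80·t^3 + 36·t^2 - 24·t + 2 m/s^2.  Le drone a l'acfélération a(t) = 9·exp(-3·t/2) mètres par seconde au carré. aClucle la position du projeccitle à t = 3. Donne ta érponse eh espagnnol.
Debemos encontrar la antiderivada de nuestra ecuación de la velocidad v(t) = -16·t^3 - 15·t^2 + 10·t + 1 1 vez. Tomando ∫v(t)dt y aplicando x(0) = -5, encontramos x(t) = -4·t^4 - 5·t^3 + 5·t^2 + t - 5. Usando x(t) = -4·t^4 - 5·t^3 + 5·t^2 + t - 5 y sustituyendo t = 3, encontramos x = -416.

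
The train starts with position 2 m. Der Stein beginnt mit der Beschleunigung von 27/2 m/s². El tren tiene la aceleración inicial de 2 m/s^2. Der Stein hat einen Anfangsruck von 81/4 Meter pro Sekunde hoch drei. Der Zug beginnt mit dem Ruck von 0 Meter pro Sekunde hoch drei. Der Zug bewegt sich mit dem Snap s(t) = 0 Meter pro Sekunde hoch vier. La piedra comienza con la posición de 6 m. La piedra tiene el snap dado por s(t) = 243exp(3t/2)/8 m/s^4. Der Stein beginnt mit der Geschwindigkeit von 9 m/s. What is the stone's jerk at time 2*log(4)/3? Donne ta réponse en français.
Pour résoudre ceci, nous devons prendre 1 intégrale de notre équation du snap s(t) = 243·exp(3·t/2)/8. La primitive du snap est le jerk. En utilisant j(0) = 81/4, nous obtenons j(t) = 81·exp(3·t/2)/4. De l'équation du jerk j(t) = 81·exp(3·t/2)/4, nous substituons t = 2*log(4)/3 pour obtenir j = 81.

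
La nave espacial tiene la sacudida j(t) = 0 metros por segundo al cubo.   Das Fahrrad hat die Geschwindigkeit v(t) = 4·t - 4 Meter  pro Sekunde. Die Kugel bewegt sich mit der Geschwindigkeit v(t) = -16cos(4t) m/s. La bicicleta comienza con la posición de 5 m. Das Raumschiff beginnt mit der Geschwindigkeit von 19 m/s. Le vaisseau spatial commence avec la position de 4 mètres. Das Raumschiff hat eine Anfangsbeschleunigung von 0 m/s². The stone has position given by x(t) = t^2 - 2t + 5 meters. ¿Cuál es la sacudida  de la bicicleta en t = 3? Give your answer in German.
Ausgehend von der Geschwindigkeit v(t) = 4·t - 4, nehmen wir 2 Ableitungen. Durch Ableiten von der Geschwindigkeit erhalten wir die Beschleunigung: a(t) = 4. Die Ableitung von der Beschleunigung ergibt den Ruck: j(t) = 0. Mit j(t) = 0 und Einsetzen von t = 3, finden wir j = 0.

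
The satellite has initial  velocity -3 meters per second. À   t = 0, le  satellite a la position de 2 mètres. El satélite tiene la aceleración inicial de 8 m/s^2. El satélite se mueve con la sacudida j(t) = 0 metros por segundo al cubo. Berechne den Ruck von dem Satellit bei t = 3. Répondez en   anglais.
From the given jerk equation j(t) = 0, we substitute t = 3 to get j = 0.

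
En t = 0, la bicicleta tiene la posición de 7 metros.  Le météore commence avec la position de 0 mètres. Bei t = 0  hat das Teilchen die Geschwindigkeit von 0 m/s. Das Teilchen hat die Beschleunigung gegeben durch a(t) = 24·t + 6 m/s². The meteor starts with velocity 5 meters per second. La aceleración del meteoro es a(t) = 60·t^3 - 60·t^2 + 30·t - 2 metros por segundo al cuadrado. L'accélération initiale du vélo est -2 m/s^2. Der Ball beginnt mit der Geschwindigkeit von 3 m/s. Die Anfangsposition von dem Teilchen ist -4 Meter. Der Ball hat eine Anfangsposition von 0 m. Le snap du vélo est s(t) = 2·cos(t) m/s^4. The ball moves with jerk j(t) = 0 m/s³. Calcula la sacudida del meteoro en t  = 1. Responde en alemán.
Ausgehend von der Beschleunigung a(t) = 60·t^3 - 60·t^2 + 30·t - 2, nehmen wir 1 Ableitung. Durch Ableiten von der Beschleunigung erhalten wir den Ruck: j(t) = 180·t^2 - 120·t + 30. Aus der Gleichung für den Ruck j(t) = 180·t^2 - 120·t + 30, setzen wir t = 1 ein und erhalten j = 90.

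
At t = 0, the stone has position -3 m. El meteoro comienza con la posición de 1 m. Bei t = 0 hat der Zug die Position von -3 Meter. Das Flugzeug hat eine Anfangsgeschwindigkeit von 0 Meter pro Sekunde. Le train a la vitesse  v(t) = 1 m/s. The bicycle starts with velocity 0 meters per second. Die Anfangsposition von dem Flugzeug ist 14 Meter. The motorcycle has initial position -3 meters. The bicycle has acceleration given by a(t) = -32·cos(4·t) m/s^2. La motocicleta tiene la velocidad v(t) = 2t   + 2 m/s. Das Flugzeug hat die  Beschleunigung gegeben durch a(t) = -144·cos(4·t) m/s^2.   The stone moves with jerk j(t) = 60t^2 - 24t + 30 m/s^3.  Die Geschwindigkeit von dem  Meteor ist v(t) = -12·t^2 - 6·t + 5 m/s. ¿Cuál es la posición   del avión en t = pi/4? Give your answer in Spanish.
Partiendo de la aceleración a(t) = -144·cos(4·t), tomamos 2 integrales. Integrando la aceleración y usando la condición inicial v(0) = 0, obtenemos v(t) = -36·sin(4·t). Tomando ∫v(t)dt y aplicando x(0) = 14, encontramos x(t) = 9·cos(4·t) + 5. Tenemos la posición x(t) = 9·cos(4·t) + 5. Sustituyendo t = pi/4: x(pi/4) = -4.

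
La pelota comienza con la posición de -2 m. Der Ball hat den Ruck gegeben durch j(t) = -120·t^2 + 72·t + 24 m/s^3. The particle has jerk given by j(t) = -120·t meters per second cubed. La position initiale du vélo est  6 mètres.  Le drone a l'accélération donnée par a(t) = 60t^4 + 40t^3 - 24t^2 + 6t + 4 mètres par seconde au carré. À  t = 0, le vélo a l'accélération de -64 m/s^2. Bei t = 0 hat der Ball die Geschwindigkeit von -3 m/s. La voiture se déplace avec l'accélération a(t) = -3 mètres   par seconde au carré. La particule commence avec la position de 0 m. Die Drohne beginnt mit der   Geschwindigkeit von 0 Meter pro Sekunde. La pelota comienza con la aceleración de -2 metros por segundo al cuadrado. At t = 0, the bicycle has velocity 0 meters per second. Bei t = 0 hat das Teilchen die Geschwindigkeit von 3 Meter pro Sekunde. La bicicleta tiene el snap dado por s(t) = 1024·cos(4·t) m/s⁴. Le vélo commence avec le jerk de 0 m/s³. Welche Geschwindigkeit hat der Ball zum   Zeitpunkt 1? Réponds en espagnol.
Partiendo de la sacudida j(t) = -120·t^2 + 72·t + 24, tomamos 2 antiderivadas. Tomando ∫j(t)dt y aplicando a(0) = -2, encontramos a(t) = -40·t^3 + 36·t^2 + 24·t - 2. Tomando ∫a(t)dt y aplicando v(0) = -3, encontramos v(t) = -10·t^4 + 12·t^3 + 12·t^2 - 2·t - 3. De la ecuación de la velocidad v(t) = -10·t^4 + 12·t^3 + 12·t^2 - 2·t - 3, sustituimos t = 1 para obtener v = 9.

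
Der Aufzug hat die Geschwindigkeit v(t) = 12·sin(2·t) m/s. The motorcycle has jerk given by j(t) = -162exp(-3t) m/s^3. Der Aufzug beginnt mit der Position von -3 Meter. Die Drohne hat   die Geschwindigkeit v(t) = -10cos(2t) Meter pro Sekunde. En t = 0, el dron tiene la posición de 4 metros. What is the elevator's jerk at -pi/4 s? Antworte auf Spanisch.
Debemos derivar nuestra ecuación de la velocidad v(t) = 12·sin(2·t) 2 veces. La derivada de la velocidad da la aceleración: a(t) = 24·cos(2·t). Derivando la aceleración, obtenemos la sacudida: j(t) = -48·sin(2·t). De la ecuación de la sacudida j(t) = -48·sin(2·t), sustituimos t = -pi/4 para obtener j = 48.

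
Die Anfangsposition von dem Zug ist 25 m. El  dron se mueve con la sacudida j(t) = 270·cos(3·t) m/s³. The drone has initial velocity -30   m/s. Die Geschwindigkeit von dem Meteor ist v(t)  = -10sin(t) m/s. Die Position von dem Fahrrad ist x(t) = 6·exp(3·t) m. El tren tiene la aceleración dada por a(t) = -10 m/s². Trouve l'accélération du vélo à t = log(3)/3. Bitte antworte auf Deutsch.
Wir müssen unsere Gleichung für die Position x(t) = 6·exp(3·t) 2-mal ableiten. Die Ableitung von der Position ergibt die Geschwindigkeit: v(t) = 18·exp(3·t). Durch Ableiten von der Geschwindigkeit erhalten wir die Beschleunigung: a(t) = 54·exp(3·t). Aus der Gleichung für die Beschleunigung a(t) = 54·exp(3·t), setzen wir t = log(3)/3 ein und erhalten a = 162.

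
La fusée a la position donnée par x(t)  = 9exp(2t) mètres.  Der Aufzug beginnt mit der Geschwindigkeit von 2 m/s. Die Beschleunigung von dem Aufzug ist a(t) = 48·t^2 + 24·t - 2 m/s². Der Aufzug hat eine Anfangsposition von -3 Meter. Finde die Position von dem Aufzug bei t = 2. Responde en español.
Necesitamos integrar nuestra ecuación de la aceleración a(t) = 48·t^2 + 24·t - 2 2 veces. La antiderivada de la aceleración, con v(0) = 2, da la velocidad: v(t) = 16·t^3 + 12·t^2 - 2·t + 2. La integral de la velocidad es la posición. Usando x(0) = -3, obtenemos x(t) = 4·t^4 + 4·t^3 - t^2 + 2·t - 3. Tenemos la posición x(t) = 4·t^4 + 4·t^3 - t^2 + 2·t - 3. Sustituyendo t = 2: x(2) = 93.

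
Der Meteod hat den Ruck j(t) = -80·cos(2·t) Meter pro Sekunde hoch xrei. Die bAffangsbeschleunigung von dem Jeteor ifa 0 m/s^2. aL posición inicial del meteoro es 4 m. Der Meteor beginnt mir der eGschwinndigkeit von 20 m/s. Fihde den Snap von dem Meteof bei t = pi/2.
Ausgehend von dem Ruck j(t) = -80·cos(2·t), nehmen wir 1 Ableitung. Mit d/dt von j(t) finden wir s(t) = 160·sin(2·t). Wir haben den Snap s(t) = 160·sin(2·t). Durch Einsetzen von t = pi/2: s(pi/2) = 0.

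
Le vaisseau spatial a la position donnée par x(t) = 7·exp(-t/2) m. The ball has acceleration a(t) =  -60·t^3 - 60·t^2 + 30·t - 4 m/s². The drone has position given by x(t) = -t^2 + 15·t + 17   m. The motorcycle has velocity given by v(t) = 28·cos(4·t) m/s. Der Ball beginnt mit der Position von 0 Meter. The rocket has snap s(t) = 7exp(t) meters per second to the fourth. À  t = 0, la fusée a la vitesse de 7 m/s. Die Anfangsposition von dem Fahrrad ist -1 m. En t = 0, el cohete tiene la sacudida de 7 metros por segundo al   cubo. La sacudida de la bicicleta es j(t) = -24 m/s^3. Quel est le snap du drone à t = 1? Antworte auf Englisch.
To solve this, we need to take 4 derivatives of our position equation x(t) = -t^2 + 15·t + 17. Differentiating position, we get velocity: v(t) = 15 - 2·t. The derivative of velocity gives acceleration: a(t) = -2. The derivative of acceleration gives jerk: j(t) = 0. Taking d/dt of j(t), we find s(t) = 0. From the given snap equation s(t) = 0, we substitute t = 1 to get s = 0.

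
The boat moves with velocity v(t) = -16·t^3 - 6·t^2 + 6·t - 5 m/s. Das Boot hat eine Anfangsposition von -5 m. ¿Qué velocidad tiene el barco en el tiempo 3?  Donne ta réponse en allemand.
Aus der Gleichung für die Geschwindigkeit v(t) = -16·t^3 - 6·t^2 + 6·t - 5, setzen wir t = 3 ein und erhalten v = -473.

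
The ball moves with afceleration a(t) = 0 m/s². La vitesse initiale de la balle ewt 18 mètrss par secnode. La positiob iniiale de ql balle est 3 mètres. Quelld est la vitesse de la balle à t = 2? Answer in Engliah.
We need to integrate our acceleration equation a(t) = 0 1 time. The integral of acceleration is velocity. Using v(0) = 18, we get v(t) = 18. From the given velocity equation v(t) = 18, we substitute t = 2 to get v = 18.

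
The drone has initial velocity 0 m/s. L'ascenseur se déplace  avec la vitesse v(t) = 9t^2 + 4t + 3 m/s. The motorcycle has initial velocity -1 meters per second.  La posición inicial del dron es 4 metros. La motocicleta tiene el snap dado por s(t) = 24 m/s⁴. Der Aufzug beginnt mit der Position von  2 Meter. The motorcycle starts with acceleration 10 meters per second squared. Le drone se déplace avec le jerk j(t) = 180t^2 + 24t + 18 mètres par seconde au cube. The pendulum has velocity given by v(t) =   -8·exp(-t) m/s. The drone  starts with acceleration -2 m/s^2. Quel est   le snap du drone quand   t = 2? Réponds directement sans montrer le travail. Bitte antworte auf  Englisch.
At t = 2, s = 744.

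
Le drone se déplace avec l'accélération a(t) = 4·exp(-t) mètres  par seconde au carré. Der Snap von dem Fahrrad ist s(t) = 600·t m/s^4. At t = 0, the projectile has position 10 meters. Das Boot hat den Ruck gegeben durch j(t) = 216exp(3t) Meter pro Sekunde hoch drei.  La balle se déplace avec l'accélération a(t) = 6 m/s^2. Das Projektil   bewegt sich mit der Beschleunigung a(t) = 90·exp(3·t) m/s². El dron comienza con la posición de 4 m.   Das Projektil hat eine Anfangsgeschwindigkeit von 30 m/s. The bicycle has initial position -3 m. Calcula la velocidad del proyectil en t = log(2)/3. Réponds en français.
Nous devons trouver la primitive de notre équation de l'accélération a(t) = 90·exp(3·t) 1 fois. L'intégrale de l'accélération est la vitesse. En utilisant v(0) = 30, nous obtenons v(t) = 30·exp(3·t). En utilisant v(t) = 30·exp(3·t) et en substituant t = log(2)/3, nous trouvons v = 60.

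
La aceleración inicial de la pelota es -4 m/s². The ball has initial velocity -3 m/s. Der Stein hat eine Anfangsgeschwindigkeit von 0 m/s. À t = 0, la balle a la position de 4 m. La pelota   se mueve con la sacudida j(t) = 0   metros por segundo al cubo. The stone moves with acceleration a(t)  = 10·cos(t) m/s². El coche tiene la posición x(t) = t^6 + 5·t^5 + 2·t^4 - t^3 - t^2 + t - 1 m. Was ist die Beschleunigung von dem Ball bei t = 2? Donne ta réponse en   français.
Pour résoudre ceci, nous devons prendre 1 primitive de notre équation du jerk j(t) = 0. L'intégrale du jerk est l'accélération. En utilisant a(0) = -4, nous obtenons a(t) = -4. De l'équation de l'accélération a(t) = -4, nous substituons t = 2 pour obtenir a = -4.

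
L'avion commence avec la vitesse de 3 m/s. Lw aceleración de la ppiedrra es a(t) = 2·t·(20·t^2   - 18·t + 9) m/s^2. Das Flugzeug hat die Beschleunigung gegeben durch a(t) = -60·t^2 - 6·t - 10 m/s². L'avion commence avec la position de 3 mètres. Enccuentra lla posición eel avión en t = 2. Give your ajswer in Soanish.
Partiendo de la aceleración a(t) = -60·t^2 - 6·t - 10, tomamos 2 antiderivadas. La antiderivada de la aceleración es la velocidad. Usando v(0) = 3, obtenemos v(t) = -20·t^3 - 3·t^2 - 10·t + 3. La antiderivada de la velocidad, con x(0) = 3, da la posición: x(t) = -5·t^4 - t^3 - 5·t^2 + 3·t + 3. Usando x(t) = -5·t^4 - t^3 - 5·t^2 + 3·t + 3 y sustituyendo t = 2, encontramos x = -99.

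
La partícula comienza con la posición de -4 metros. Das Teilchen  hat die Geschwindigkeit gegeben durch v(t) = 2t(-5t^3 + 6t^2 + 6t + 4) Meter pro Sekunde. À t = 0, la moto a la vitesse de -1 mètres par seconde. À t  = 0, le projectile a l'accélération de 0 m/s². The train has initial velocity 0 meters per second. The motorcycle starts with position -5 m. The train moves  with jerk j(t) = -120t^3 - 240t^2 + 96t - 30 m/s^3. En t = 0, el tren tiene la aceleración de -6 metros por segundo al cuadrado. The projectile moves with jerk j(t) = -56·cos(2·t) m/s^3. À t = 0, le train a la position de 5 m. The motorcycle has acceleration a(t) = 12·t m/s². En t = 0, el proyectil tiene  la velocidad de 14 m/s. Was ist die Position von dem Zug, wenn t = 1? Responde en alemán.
Wir müssen das Integral unserer Gleichung für den Ruck j(t) = -120·t^3 - 240·t^2 + 96·t - 30 3-mal finden. Das Integral von dem Ruck, mit a(0) = -6, ergibt die Beschleunigung: a(t) = -30·t^4 - 80·t^3 + 48·t^2 - 30·t - 6. Die Stammfunktion von der Beschleunigung ist die Geschwindigkeit. Mit v(0) = 0 erhalten wir v(t) = t·(-6·t^4 - 20·t^3 + 16·t^2 - 15·t - 6). Mit ∫v(t)dt und Anwendung von x(0) = 5, finden wir x(t) = -t^6 - 4·t^5 + 4·t^4 - 5·t^3 - 3·t^2 + 5. Aus der Gleichung für die Position x(t) = -t^6 - 4·t^5 + 4·t^4 - 5·t^3 - 3·t^2 + 5, setzen wir t = 1 ein und erhalten x = -4.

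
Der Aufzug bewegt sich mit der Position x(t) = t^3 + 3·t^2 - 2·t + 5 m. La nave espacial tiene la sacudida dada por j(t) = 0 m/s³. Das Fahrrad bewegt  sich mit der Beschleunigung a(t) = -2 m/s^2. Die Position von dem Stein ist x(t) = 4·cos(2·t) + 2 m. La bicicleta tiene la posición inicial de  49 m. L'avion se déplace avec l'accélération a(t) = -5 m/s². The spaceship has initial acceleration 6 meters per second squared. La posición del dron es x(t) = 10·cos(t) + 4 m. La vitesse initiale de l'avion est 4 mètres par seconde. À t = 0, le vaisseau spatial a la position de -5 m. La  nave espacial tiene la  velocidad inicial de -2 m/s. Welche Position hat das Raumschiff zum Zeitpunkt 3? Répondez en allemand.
Wir müssen das Integral unserer Gleichung für den Ruck j(t) = 0 3-mal finden. Durch Integration von dem Ruck und Verwendung der Anfangsbedingung a(0) = 6, erhalten wir a(t) = 6. Mit ∫a(t)dt und Anwendung von v(0) = -2, finden wir v(t) = 6·t - 2. Mit ∫v(t)dt und Anwendung von x(0) = -5, finden wir x(t) = 3·t^2 - 2·t - 5. Wir haben die Position x(t) = 3·t^2 - 2·t - 5. Durch Einsetzen von t = 3: x(3) = 16.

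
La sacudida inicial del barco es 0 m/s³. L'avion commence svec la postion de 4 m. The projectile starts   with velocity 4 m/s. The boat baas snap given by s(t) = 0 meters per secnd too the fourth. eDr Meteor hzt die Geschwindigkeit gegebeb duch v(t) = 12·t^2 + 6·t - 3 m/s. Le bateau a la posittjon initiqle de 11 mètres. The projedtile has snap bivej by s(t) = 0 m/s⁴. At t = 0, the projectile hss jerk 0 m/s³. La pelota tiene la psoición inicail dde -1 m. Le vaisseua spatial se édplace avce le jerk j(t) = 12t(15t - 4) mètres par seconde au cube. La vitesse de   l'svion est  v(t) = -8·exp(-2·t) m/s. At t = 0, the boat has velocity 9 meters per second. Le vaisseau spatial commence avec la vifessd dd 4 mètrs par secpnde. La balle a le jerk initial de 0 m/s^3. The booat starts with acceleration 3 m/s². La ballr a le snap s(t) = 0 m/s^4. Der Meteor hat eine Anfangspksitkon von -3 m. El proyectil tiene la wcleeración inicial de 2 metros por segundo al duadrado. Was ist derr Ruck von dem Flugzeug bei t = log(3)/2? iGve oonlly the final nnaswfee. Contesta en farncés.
La réponse est -32/3.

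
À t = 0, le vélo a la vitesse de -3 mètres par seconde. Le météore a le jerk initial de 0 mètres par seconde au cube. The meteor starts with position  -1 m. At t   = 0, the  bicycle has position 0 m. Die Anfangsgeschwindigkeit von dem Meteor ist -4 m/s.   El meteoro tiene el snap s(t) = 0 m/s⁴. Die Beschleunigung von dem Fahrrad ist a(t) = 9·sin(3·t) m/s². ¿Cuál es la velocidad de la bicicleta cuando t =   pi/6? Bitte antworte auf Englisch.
To solve this, we need to take 1 integral of our acceleration equation a(t) = 9·sin(3·t). Finding the integral of a(t) and using v(0) = -3: v(t) = -3·cos(3·t). We have velocity v(t) = -3·cos(3·t). Substituting t = pi/6: v(pi/6) = 0.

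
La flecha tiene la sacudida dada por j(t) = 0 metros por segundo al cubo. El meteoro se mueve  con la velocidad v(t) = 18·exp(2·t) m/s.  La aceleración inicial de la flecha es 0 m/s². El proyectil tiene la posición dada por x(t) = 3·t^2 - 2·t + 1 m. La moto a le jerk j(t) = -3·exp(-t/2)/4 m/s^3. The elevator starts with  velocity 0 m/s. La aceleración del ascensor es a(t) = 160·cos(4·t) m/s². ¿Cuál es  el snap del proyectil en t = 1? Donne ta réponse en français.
Nous devons dériver notre équation de la position x(t) = 3·t^2 - 2·t + 1 4 fois. En dérivant la position, nous obtenons la vitesse: v(t) = 6·t - 2. En prenant d/dt de v(t), nous trouvons a(t) = 6. La dérivée de l'accélération donne le jerk: j(t) = 0. En dérivant le jerk, nous obtenons le snap: s(t) = 0. Nous avons le snap s(t) = 0. En substituant t = 1: s(1) = 0.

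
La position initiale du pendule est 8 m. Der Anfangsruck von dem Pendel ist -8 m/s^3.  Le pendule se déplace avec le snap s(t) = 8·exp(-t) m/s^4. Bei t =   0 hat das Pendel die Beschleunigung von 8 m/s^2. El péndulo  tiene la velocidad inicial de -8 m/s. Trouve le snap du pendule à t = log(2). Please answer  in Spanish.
Usando s(t) = 8·exp(-t) y sustituyendo t = log(2), encontramos s = 4.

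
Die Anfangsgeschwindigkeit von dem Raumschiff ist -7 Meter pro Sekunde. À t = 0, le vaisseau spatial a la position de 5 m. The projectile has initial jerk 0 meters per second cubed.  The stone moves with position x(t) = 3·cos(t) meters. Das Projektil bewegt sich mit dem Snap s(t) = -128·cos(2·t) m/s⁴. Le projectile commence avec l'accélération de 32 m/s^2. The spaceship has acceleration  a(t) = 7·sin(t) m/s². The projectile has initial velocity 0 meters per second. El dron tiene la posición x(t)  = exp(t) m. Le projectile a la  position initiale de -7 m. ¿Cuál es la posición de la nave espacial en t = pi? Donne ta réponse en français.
Nous devons intégrer notre équation de l'accélération a(t) = 7·sin(t) 2 fois. La primitive de l'accélération est la vitesse. En utilisant v(0) = -7, nous obtenons v(t) = -7·cos(t). L'intégrale de la vitesse, avec x(0) = 5, donne la position: x(t) = 5 - 7·sin(t). Nous avons la position x(t) = 5 - 7·sin(t). En substituant t = pi: x(pi) = 5.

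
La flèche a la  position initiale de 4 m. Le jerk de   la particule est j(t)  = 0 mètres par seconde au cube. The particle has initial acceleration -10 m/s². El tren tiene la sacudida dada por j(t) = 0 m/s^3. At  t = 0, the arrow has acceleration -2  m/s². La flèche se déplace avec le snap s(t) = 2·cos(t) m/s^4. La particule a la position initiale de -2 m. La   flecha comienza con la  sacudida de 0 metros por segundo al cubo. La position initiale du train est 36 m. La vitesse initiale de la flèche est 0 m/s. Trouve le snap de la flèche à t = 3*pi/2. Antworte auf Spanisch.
Usando s(t) = 2·cos(t) y sustituyendo t = 3*pi/2, encontramos s = 0.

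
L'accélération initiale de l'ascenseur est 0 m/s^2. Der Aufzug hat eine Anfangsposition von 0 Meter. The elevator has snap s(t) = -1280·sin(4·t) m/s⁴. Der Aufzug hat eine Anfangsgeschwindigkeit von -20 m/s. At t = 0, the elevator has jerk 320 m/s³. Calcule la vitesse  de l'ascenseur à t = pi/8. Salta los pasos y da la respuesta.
À t = pi/8, v = 0.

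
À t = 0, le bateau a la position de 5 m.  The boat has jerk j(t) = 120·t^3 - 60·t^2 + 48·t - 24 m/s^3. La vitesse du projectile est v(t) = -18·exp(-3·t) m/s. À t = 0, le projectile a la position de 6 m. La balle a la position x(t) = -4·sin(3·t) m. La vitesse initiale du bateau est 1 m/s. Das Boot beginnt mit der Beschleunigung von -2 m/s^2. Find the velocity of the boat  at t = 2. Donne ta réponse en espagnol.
Para resolver esto, necesitamos tomar 2 antiderivadas de nuestra ecuación de la sacudida j(t) = 120·t^3 - 60·t^2 + 48·t - 24. La integral de la sacudida es la aceleración. Usando a(0) = -2, obtenemos a(t) = 30·t^4 - 20·t^3 + 24·t^2 - 24·t - 2. Tomando ∫a(t)dt y aplicando v(0) = 1, encontramos v(t) = 6·t^5 - 5·t^4 + 8·t^3 - 12·t^2 - 2·t + 1. Tenemos la velocidad v(t) = 6·t^5 - 5·t^4 + 8·t^3 - 12·t^2 - 2·t + 1. Sustituyendo t = 2: v(2) = 125.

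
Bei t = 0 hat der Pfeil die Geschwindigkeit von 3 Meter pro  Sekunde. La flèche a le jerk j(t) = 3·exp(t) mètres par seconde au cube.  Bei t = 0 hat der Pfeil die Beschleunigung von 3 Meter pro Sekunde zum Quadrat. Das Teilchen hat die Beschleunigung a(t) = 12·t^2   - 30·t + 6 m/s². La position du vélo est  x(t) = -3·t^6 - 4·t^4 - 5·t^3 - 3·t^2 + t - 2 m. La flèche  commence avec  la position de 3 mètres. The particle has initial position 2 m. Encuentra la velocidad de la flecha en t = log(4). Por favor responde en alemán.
Um dies zu lösen, müssen wir 2 Integrale unserer Gleichung für den Ruck j(t) = 3·exp(t) finden. Das Integral von dem Ruck, mit a(0) = 3, ergibt die Beschleunigung: a(t) = 3·exp(t). Die Stammfunktion von der Beschleunigung ist die Geschwindigkeit. Mit v(0) = 3 erhalten wir v(t) = 3·exp(t). Wir haben die Geschwindigkeit v(t) = 3·exp(t). Durch Einsetzen von t = log(4): v(log(4)) = 12.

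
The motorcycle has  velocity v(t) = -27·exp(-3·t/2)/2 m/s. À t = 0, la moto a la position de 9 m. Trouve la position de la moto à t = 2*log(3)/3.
Nous devons trouver la primitive de notre équation de la vitesse v(t) = -27·exp(-3·t/2)/2 1 fois. La primitive de la vitesse, avec x(0) = 9, donne la position: x(t) = 9·exp(-3·t/2). De l'équation de la position x(t) = 9·exp(-3·t/2), nous substituons t = 2*log(3)/3 pour obtenir x = 3.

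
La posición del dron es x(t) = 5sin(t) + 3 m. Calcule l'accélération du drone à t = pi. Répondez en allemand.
Wir müssen unsere Gleichung für die Position x(t) = 5·sin(t) + 3 2-mal ableiten. Die Ableitung von der Position ergibt die Geschwindigkeit: v(t) = 5·cos(t). Durch Ableiten von der Geschwindigkeit erhalten wir die Beschleunigung: a(t) = -5·sin(t). Wir haben die Beschleunigung a(t) = -5·sin(t). Durch Einsetzen von t = pi: a(pi) = 0.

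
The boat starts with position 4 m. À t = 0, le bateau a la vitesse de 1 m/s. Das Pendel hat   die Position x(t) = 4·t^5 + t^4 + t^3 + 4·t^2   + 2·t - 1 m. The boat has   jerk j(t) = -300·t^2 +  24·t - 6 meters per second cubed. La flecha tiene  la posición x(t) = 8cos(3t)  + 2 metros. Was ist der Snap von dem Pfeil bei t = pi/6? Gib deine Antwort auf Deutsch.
Wir müssen unsere Gleichung für die Position x(t) = 8·cos(3·t) + 2 4-mal ableiten. Durch Ableiten von der Position erhalten wir die Geschwindigkeit: v(t) = -24·sin(3·t). Durch Ableiten von der Geschwindigkeit erhalten wir die Beschleunigung: a(t) = -72·cos(3·t). Mit d/dt von a(t) finden wir j(t) = 216·sin(3·t). Durch Ableiten von dem Ruck erhalten wir den Snap: s(t) = 648·cos(3·t). Aus der Gleichung für den Snap s(t) = 648·cos(3·t), setzen wir t = pi/6 ein und erhalten s = 0.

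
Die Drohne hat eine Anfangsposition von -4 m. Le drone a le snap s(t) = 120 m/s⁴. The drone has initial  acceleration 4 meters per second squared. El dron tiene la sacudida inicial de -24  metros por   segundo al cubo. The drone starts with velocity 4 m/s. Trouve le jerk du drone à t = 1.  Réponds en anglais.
We need to integrate our snap equation s(t) = 120 1 time. Finding the integral of s(t) and using j(0) = -24: j(t) = 120·t - 24. From the given jerk equation j(t) = 120·t - 24, we substitute t = 1 to get j = 96.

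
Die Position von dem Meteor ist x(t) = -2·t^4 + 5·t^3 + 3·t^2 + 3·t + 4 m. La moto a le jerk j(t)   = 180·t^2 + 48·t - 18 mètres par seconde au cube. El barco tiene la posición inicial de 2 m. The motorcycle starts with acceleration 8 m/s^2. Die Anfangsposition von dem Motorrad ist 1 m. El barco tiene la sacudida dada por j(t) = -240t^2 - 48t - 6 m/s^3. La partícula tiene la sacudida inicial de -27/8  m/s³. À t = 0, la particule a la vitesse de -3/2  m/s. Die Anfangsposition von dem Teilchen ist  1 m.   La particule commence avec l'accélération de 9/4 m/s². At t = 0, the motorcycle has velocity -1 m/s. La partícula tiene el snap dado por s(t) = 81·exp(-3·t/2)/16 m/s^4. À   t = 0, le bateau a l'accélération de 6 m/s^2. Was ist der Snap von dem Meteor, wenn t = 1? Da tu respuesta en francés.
Nous devons dériver notre équation de la position x(t) = -2·t^4 + 5·t^3 + 3·t^2 + 3·t + 4 4 fois. En prenant d/dt de x(t), nous trouvons v(t) = -8·t^3 + 15·t^2 + 6·t + 3. La dérivée de la vitesse donne l'accélération: a(t) = -24·t^2 + 30·t + 6. En prenant d/dt de a(t), nous trouvons j(t) = 30 - 48·t. En dérivant le jerk, nous obtenons le snap: s(t) = -48. Nous avons le snap s(t) = -48. En substituant t = 1: s(1) = -48.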